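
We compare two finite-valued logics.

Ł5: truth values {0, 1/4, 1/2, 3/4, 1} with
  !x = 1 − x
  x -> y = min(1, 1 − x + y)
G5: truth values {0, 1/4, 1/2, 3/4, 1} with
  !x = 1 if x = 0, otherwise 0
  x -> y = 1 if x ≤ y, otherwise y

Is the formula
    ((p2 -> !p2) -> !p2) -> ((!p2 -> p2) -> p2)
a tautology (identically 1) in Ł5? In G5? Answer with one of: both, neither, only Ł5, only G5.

only Ł5

In Ł5: every assignment gives 1 — tautology.
In G5: at p2 = 1/4 the value is 1/4 — not a tautology.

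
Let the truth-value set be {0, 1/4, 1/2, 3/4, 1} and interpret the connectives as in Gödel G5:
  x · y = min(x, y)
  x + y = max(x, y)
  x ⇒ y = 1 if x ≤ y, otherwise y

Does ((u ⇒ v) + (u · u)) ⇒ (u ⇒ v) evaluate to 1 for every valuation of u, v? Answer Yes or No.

Counterexample: take u = 1/4, v = 0.
u ⇒ v = 1/4 ⇒ 0 = 0
u · u = 1/4 · 1/4 = 1/4
(u ⇒ v) + (u · u) = 0 + 1/4 = 1/4
((u ⇒ v) + (u · u)) ⇒ (u ⇒ v) = 1/4 ⇒ 0 = 0
This gives 0 ≠ 1.

No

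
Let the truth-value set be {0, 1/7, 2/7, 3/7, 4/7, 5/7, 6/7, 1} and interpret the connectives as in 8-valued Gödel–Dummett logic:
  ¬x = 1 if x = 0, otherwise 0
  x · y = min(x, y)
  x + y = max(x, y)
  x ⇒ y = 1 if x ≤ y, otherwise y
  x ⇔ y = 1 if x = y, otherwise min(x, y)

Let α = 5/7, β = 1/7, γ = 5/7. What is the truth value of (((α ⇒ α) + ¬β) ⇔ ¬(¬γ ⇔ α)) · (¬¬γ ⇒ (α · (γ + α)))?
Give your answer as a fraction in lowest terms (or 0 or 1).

5/7

α ⇒ α = 5/7 ⇒ 5/7 = 1
¬β = ¬1/7 = 0
(α ⇒ α) + ¬β = 1 + 0 = 1
¬γ = ¬5/7 = 0
¬γ ⇔ α = 0 ⇔ 5/7 = 0
¬(¬γ ⇔ α) = ¬0 = 1
((α ⇒ α) + ¬β) ⇔ ¬(¬γ ⇔ α) = 1 ⇔ 1 = 1
¬γ = ¬5/7 = 0
¬¬γ = ¬0 = 1
γ + α = 5/7 + 5/7 = 5/7
α · (γ + α) = 5/7 · 5/7 = 5/7
¬¬γ ⇒ (α · (γ + α)) = 1 ⇒ 5/7 = 5/7
(((α ⇒ α) + ¬β) ⇔ ¬(¬γ ⇔ α)) · (¬¬γ ⇒ (α · (γ + α))) = 1 · 5/7 = 5/7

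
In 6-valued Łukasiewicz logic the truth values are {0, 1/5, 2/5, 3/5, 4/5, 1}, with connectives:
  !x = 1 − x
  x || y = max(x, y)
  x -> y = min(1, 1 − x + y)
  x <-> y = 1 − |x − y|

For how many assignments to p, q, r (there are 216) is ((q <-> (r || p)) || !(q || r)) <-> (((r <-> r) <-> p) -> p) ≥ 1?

41

value 1: 41 assignments (counts)
value 4/5: 69 assignments
value 3/5: 52 assignments
value 2/5: 30 assignments
value 1/5: 17 assignments
value 0: 7 assignments
So 41 of the 216 assignments meet the threshold.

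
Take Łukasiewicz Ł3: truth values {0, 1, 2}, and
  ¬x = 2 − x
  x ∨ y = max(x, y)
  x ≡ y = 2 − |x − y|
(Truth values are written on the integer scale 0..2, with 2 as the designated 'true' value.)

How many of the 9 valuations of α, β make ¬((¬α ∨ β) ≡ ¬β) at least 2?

4

α = 0, β = 0 ↦ 0  <
α = 0, β = 1 ↦ 1  <
α = 0, β = 2 ↦ 2  ≥
α = 1, β = 0 ↦ 1  <
α = 1, β = 1 ↦ 0  <
α = 1, β = 2 ↦ 2  ≥
α = 2, β = 0 ↦ 2  ≥
α = 2, β = 1 ↦ 0  <
α = 2, β = 2 ↦ 2  ≥
So 4 of the 9 assignments meet the threshold.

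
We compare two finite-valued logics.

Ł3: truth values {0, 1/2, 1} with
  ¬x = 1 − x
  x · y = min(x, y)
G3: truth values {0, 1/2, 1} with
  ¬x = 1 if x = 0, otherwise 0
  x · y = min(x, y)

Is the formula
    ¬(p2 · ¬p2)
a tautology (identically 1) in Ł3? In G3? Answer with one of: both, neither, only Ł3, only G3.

In Ł3: at p2 = 1/2 the value is 1/2 — not a tautology.
In G3: every assignment gives 1 — tautology.

only G3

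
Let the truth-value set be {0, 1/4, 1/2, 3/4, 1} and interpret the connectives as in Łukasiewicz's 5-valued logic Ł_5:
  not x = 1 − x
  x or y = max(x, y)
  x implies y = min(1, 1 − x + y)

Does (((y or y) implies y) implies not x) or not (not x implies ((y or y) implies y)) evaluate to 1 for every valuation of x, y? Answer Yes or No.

Counterexample: take x = 1/4, y = 0.
y or y = 0 or 0 = 0
(y or y) implies y = 0 implies 0 = 1
not x = not 1/4 = 3/4
((y or y) implies y) implies not x = 1 implies 3/4 = 3/4
not x implies ((y or y) implies y) = 3/4 implies 1 = 1
not (not x implies ((y or y) implies y)) = not 1 = 0
(((y or y) implies y) implies not x) or not (not x implies ((y or y) implies y)) = 3/4 or 0 = 3/4
This gives 3/4 ≠ 1.

No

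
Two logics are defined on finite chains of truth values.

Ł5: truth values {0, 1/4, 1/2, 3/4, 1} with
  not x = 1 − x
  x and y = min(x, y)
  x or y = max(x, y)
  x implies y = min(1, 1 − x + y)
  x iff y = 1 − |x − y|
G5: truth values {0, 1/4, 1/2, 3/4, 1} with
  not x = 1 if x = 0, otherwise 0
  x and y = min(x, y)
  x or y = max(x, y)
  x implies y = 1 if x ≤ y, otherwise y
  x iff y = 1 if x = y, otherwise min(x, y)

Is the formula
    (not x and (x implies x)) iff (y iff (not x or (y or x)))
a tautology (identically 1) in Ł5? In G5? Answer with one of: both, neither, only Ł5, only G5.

neither

In Ł5: at x = 0, y = 0 the value is 0 — not a tautology.
In G5: at x = 0, y = 0 the value is 0 — not a tautology.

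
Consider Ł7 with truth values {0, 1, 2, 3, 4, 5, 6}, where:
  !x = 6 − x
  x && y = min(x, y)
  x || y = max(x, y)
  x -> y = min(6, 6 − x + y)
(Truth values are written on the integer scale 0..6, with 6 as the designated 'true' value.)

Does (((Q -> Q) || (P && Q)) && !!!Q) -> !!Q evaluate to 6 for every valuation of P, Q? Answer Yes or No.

No

Counterexample: take P = 0, Q = 0.
Q -> Q = 0 -> 0 = 6
P && Q = 0 && 0 = 0
(Q -> Q) || (P && Q) = 6 || 0 = 6
!Q = !0 = 6
!!Q = !6 = 0
!!!Q = !0 = 6
((Q -> Q) || (P && Q)) && !!!Q = 6 && 6 = 6
!Q = !0 = 6
!!Q = !6 = 0
(((Q -> Q) || (P && Q)) && !!!Q) -> !!Q = 6 -> 0 = 0
This gives 0 ≠ 6.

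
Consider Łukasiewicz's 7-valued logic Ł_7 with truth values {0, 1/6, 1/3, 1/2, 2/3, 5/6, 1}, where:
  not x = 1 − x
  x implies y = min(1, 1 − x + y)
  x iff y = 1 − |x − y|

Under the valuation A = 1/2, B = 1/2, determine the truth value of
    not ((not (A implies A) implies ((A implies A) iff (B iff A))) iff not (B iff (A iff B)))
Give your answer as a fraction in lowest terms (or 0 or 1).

A implies A = 1/2 implies 1/2 = 1
not (A implies A) = not 1 = 0
A implies A = 1/2 implies 1/2 = 1
B iff A = 1/2 iff 1/2 = 1
(A implies A) iff (B iff A) = 1 iff 1 = 1
not (A implies A) implies ((A implies A) iff (B iff A)) = 0 implies 1 = 1
A iff B = 1/2 iff 1/2 = 1
B iff (A iff B) = 1/2 iff 1 = 1/2
not (B iff (A iff B)) = not 1/2 = 1/2
(not (A implies A) implies ((A implies A) iff (B iff A))) iff not (B iff (A iff B)) = 1 iff 1/2 = 1/2
not ((not (A implies A) implies ((A implies A) iff (B iff A))) iff not (B iff (A iff B))) = not 1/2 = 1/2

1/2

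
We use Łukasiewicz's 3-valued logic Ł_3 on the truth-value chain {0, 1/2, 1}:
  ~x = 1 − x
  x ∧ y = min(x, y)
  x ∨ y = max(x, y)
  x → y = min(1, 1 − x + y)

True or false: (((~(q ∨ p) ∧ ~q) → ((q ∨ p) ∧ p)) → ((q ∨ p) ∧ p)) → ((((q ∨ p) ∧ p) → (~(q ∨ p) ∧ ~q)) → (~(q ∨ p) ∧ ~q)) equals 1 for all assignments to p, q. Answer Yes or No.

p = 0, q = 0 ↦ 1
p = 0, q = 1/2 ↦ 1
p = 0, q = 1 ↦ 1
p = 1/2, q = 0 ↦ 1
p = 1/2, q = 1/2 ↦ 1
p = 1/2, q = 1 ↦ 1
p = 1, q = 0 ↦ 1
p = 1, q = 1/2 ↦ 1
p = 1, q = 1 ↦ 1
Every assignment gives a value ≥ 1.

Yes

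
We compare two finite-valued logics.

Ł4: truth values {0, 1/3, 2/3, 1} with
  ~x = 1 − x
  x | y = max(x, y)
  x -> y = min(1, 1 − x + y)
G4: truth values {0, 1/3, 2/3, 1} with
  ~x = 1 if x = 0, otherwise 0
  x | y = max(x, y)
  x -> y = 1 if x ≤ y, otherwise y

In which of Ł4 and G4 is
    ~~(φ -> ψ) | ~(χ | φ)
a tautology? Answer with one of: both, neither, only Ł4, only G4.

In Ł4: at φ = 1/3, ψ = 0, χ = 0 the value is 2/3 — not a tautology.
In G4: at φ = 1/3, ψ = 0, χ = 0 the value is 0 — not a tautology.

neither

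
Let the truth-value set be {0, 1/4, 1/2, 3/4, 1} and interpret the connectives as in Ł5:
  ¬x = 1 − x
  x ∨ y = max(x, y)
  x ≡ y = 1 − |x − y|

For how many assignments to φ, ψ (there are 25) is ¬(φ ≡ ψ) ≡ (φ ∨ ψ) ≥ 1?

9

value 1: 9 assignments (counts)
value 3/4: 7 assignments
value 1/2: 5 assignments
value 1/4: 3 assignments
value 0: 1 assignment
So 9 of the 25 assignments meet the threshold.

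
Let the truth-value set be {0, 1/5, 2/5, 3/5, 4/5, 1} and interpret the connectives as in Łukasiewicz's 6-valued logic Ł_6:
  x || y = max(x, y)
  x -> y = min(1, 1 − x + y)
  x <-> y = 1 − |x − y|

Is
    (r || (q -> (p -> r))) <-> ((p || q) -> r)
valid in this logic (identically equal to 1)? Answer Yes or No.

Counterexample: take p = 0, q = 1/5, r = 0.
p -> r = 0 -> 0 = 1
q -> (p -> r) = 1/5 -> 1 = 1
r || (q -> (p -> r)) = 0 || 1 = 1
p || q = 0 || 1/5 = 1/5
(p || q) -> r = 1/5 -> 0 = 4/5
(r || (q -> (p -> r))) <-> ((p || q) -> r) = 1 <-> 4/5 = 4/5
This gives 4/5 ≠ 1.

No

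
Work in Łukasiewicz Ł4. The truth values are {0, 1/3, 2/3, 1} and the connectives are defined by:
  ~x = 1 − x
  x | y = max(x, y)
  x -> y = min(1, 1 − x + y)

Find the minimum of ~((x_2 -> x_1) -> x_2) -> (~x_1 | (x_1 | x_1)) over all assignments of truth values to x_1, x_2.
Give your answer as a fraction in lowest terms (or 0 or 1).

2/3

Take x_1 = 1/3, x_2 = 0:
x_2 -> x_1 = 0 -> 1/3 = 1
(x_2 -> x_1) -> x_2 = 1 -> 0 = 0
~((x_2 -> x_1) -> x_2) = ~0 = 1
~x_1 = ~1/3 = 2/3
x_1 | x_1 = 1/3 | 1/3 = 1/3
~x_1 | (x_1 | x_1) = 2/3 | 1/3 = 2/3
~((x_2 -> x_1) -> x_2) -> (~x_1 | (x_1 | x_1)) = 1 -> 2/3 = 2/3
No assignment yields a value below 2/3, so this is the minimum.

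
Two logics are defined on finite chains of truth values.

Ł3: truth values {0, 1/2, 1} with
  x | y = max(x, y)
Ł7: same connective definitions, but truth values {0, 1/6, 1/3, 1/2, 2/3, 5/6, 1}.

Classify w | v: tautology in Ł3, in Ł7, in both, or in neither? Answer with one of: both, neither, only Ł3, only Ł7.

neither

In Ł3: at v = 0, w = 0 the value is 0 — not a tautology.
In Ł7: at v = 0, w = 0 the value is 0 — not a tautology.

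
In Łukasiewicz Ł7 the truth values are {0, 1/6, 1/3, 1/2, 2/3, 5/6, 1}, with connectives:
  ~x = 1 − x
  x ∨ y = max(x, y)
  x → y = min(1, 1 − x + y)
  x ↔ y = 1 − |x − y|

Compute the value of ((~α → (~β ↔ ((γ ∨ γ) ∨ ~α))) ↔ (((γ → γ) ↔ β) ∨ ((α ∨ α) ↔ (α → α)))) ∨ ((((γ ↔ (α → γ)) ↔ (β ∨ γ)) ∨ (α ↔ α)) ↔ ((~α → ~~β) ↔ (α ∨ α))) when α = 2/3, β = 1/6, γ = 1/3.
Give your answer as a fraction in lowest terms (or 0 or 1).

~α = ~2/3 = 1/3
~β = ~1/6 = 5/6
γ ∨ γ = 1/3 ∨ 1/3 = 1/3
~α = ~2/3 = 1/3
(γ ∨ γ) ∨ ~α = 1/3 ∨ 1/3 = 1/3
~β ↔ ((γ ∨ γ) ∨ ~α) = 5/6 ↔ 1/3 = 1/2
~α → (~β ↔ ((γ ∨ γ) ∨ ~α)) = 1/3 → 1/2 = 1
γ → γ = 1/3 → 1/3 = 1
(γ → γ) ↔ β = 1 ↔ 1/6 = 1/6
α ∨ α = 2/3 ∨ 2/3 = 2/3
α → α = 2/3 → 2/3 = 1
(α ∨ α) ↔ (α → α) = 2/3 ↔ 1 = 2/3
((γ → γ) ↔ β) ∨ ((α ∨ α) ↔ (α → α)) = 1/6 ∨ 2/3 = 2/3
(~α → (~β ↔ ((γ ∨ γ) ∨ ~α))) ↔ (((γ → γ) ↔ β) ∨ ((α ∨ α) ↔ (α → α))) = 1 ↔ 2/3 = 2/3
α → γ = 2/3 → 1/3 = 2/3
γ ↔ (α → γ) = 1/3 ↔ 2/3 = 2/3
β ∨ γ = 1/6 ∨ 1/3 = 1/3
(γ ↔ (α → γ)) ↔ (β ∨ γ) = 2/3 ↔ 1/3 = 2/3
α ↔ α = 2/3 ↔ 2/3 = 1
((γ ↔ (α → γ)) ↔ (β ∨ γ)) ∨ (α ↔ α) = 2/3 ∨ 1 = 1
~α = ~2/3 = 1/3
~β = ~1/6 = 5/6
~~β = ~5/6 = 1/6
~α → ~~β = 1/3 → 1/6 = 5/6
α ∨ α = 2/3 ∨ 2/3 = 2/3
(~α → ~~β) ↔ (α ∨ α) = 5/6 ↔ 2/3 = 5/6
(((γ ↔ (α → γ)) ↔ (β ∨ γ)) ∨ (α ↔ α)) ↔ ((~α → ~~β) ↔ (α ∨ α)) = 1 ↔ 5/6 = 5/6
((~α → (~β ↔ ((γ ∨ γ) ∨ ~α))) ↔ (((γ → γ) ↔ β) ∨ ((α ∨ α) ↔ (α → α)))) ∨ ((((γ ↔ (α → γ)) ↔ (β ∨ γ)) ∨ (α ↔ α)) ↔ ((~α → ~~β) ↔ (α ∨ α))) = 2/3 ∨ 5/6 = 5/6

5/6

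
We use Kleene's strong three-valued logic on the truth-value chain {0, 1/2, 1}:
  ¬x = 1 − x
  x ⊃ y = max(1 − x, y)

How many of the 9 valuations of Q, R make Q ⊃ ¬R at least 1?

Q = 0, R = 0 ↦ 1  ≥
Q = 0, R = 1/2 ↦ 1  ≥
Q = 0, R = 1 ↦ 1  ≥
Q = 1/2, R = 0 ↦ 1  ≥
Q = 1/2, R = 1/2 ↦ 1/2  <
Q = 1/2, R = 1 ↦ 1/2  <
Q = 1, R = 0 ↦ 1  ≥
Q = 1, R = 1/2 ↦ 1/2  <
Q = 1, R = 1 ↦ 0  <
So 5 of the 9 assignments meet the threshold.

5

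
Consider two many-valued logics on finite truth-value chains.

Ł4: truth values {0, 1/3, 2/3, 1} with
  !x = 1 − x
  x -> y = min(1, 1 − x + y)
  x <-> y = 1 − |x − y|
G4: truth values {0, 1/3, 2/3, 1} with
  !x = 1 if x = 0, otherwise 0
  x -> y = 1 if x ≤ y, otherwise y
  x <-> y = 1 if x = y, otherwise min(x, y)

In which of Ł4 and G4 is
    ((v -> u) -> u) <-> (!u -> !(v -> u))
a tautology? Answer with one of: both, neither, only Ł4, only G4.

In Ł4: every assignment gives 1 — tautology.
In G4: at u = 1/3, v = 0 the value is 1/3 — not a tautology.

only Ł4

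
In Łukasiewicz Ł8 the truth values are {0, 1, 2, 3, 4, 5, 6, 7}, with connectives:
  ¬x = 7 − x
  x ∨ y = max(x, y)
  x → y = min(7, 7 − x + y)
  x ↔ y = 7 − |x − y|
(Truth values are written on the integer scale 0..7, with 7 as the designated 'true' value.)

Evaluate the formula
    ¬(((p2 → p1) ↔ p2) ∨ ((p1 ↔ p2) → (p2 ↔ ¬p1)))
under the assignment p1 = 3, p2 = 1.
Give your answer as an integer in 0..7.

p2 → p1 = 1 → 3 = 7
(p2 → p1) ↔ p2 = 7 ↔ 1 = 1
p1 ↔ p2 = 3 ↔ 1 = 5
¬p1 = ¬3 = 4
p2 ↔ ¬p1 = 1 ↔ 4 = 4
(p1 ↔ p2) → (p2 ↔ ¬p1) = 5 → 4 = 6
((p2 → p1) ↔ p2) ∨ ((p1 ↔ p2) → (p2 ↔ ¬p1)) = 1 ∨ 6 = 6
¬(((p2 → p1) ↔ p2) ∨ ((p1 ↔ p2) → (p2 ↔ ¬p1))) = ¬6 = 1

1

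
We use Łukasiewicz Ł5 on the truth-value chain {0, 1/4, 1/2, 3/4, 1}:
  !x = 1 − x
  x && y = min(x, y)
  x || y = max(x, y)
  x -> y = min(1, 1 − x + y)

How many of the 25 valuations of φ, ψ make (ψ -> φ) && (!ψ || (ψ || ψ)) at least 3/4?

value 1: 6 assignments (counts)
value 3/4: 9 assignments (counts)
value 1/2: 7 assignments
value 1/4: 2 assignments
value 0: 1 assignment
So 15 of the 25 assignments meet the threshold.

15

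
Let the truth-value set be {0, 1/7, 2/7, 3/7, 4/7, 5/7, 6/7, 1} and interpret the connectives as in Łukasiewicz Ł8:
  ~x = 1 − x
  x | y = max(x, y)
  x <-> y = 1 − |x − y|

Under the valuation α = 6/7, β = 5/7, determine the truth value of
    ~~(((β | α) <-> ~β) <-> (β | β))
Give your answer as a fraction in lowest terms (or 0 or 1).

β | α = 5/7 | 6/7 = 6/7
~β = ~5/7 = 2/7
(β | α) <-> ~β = 6/7 <-> 2/7 = 3/7
β | β = 5/7 | 5/7 = 5/7
((β | α) <-> ~β) <-> (β | β) = 3/7 <-> 5/7 = 5/7
~(((β | α) <-> ~β) <-> (β | β)) = ~5/7 = 2/7
~~(((β | α) <-> ~β) <-> (β | β)) = ~2/7 = 5/7

5/7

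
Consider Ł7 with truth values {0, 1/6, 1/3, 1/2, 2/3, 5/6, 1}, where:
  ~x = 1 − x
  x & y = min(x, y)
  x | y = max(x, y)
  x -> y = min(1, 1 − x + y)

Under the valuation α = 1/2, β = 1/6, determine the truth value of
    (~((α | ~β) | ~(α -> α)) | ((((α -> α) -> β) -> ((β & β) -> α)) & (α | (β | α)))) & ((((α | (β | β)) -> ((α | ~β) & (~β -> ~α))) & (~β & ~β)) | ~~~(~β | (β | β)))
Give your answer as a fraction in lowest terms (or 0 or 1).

1/2

~β = ~1/6 = 5/6
α | ~β = 1/2 | 5/6 = 5/6
α -> α = 1/2 -> 1/2 = 1
~(α -> α) = ~1 = 0
(α | ~β) | ~(α -> α) = 5/6 | 0 = 5/6
~((α | ~β) | ~(α -> α)) = ~5/6 = 1/6
α -> α = 1/2 -> 1/2 = 1
(α -> α) -> β = 1 -> 1/6 = 1/6
β & β = 1/6 & 1/6 = 1/6
(β & β) -> α = 1/6 -> 1/2 = 1
((α -> α) -> β) -> ((β & β) -> α) = 1/6 -> 1 = 1
β | α = 1/6 | 1/2 = 1/2
α | (β | α) = 1/2 | 1/2 = 1/2
(((α -> α) -> β) -> ((β & β) -> α)) & (α | (β | α)) = 1 & 1/2 = 1/2
~((α | ~β) | ~(α -> α)) | ((((α -> α) -> β) -> ((β & β) -> α)) & (α | (β | α))) = 1/6 | 1/2 = 1/2
β | β = 1/6 | 1/6 = 1/6
α | (β | β) = 1/2 | 1/6 = 1/2
~β = ~1/6 = 5/6
α | ~β = 1/2 | 5/6 = 5/6
~β = ~1/6 = 5/6
~α = ~1/2 = 1/2
~β -> ~α = 5/6 -> 1/2 = 2/3
(α | ~β) & (~β -> ~α) = 5/6 & 2/3 = 2/3
(α | (β | β)) -> ((α | ~β) & (~β -> ~α)) = 1/2 -> 2/3 = 1
~β = ~1/6 = 5/6
~β = ~1/6 = 5/6
~β & ~β = 5/6 & 5/6 = 5/6
((α | (β | β)) -> ((α | ~β) & (~β -> ~α))) & (~β & ~β) = 1 & 5/6 = 5/6
~β = ~1/6 = 5/6
β | β = 1/6 | 1/6 = 1/6
~β | (β | β) = 5/6 | 1/6 = 5/6
~(~β | (β | β)) = ~5/6 = 1/6
~~(~β | (β | β)) = ~1/6 = 5/6
~~~(~β | (β | β)) = ~5/6 = 1/6
(((α | (β | β)) -> ((α | ~β) & (~β -> ~α))) & (~β & ~β)) | ~~~(~β | (β | β)) = 5/6 | 1/6 = 5/6
(~((α | ~β) | ~(α -> α)) | ((((α -> α) -> β) -> ((β & β) -> α)) & (α | (β | α)))) & ((((α | (β | β)) -> ((α | ~β) & (~β -> ~α))) & (~β & ~β)) | ~~~(~β | (β | β))) = 1/2 & 5/6 = 1/2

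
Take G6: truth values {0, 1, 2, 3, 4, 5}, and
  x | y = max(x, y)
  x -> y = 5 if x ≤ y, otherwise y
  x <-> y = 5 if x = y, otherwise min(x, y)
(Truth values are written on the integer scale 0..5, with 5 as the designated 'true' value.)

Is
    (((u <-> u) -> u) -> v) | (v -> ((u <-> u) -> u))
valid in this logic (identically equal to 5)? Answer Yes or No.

Yes

At u = 2, v = 4, for instance:
u <-> u = 2 <-> 2 = 5
(u <-> u) -> u = 5 -> 2 = 2
((u <-> u) -> u) -> v = 2 -> 4 = 5
v -> ((u <-> u) -> u) = 4 -> 2 = 2
(((u <-> u) -> u) -> v) | (v -> ((u <-> u) -> u)) = 5 | 2 = 5
and checking the remaining 35 assignments likewise gives ≥ 5 in every case.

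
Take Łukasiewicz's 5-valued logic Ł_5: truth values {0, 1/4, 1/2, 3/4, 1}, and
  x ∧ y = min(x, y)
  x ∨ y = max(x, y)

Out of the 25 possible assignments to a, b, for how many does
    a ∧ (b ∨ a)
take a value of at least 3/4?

value 1: 5 assignments (counts)
value 3/4: 5 assignments (counts)
value 1/2: 5 assignments
value 1/4: 5 assignments
value 0: 5 assignments
So 10 of the 25 assignments meet the threshold.

10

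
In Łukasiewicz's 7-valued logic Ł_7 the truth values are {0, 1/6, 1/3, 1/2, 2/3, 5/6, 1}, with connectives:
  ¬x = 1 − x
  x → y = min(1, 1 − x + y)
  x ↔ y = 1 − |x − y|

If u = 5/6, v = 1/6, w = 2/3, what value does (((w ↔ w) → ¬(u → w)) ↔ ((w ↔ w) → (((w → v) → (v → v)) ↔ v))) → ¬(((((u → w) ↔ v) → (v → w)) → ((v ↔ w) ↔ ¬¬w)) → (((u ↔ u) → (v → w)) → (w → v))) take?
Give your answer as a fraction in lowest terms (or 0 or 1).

1/3

w ↔ w = 2/3 ↔ 2/3 = 1
u → w = 5/6 → 2/3 = 5/6
¬(u → w) = ¬5/6 = 1/6
(w ↔ w) → ¬(u → w) = 1 → 1/6 = 1/6
w ↔ w = 2/3 ↔ 2/3 = 1
w → v = 2/3 → 1/6 = 1/2
v → v = 1/6 → 1/6 = 1
(w → v) → (v → v) = 1/2 → 1 = 1
((w → v) → (v → v)) ↔ v = 1 ↔ 1/6 = 1/6
(w ↔ w) → (((w → v) → (v → v)) ↔ v) = 1 → 1/6 = 1/6
((w ↔ w) → ¬(u → w)) ↔ ((w ↔ w) → (((w → v) → (v → v)) ↔ v)) = 1/6 ↔ 1/6 = 1
u → w = 5/6 → 2/3 = 5/6
(u → w) ↔ v = 5/6 ↔ 1/6 = 1/3
v → w = 1/6 → 2/3 = 1
((u → w) ↔ v) → (v → w) = 1/3 → 1 = 1
v ↔ w = 1/6 ↔ 2/3 = 1/2
¬w = ¬2/3 = 1/3
¬¬w = ¬1/3 = 2/3
(v ↔ w) ↔ ¬¬w = 1/2 ↔ 2/3 = 5/6
(((u → w) ↔ v) → (v → w)) → ((v ↔ w) ↔ ¬¬w) = 1 → 5/6 = 5/6
u ↔ u = 5/6 ↔ 5/6 = 1
v → w = 1/6 → 2/3 = 1
(u ↔ u) → (v → w) = 1 → 1 = 1
w → v = 2/3 → 1/6 = 1/2
((u ↔ u) → (v → w)) → (w → v) = 1 → 1/2 = 1/2
((((u → w) ↔ v) → (v → w)) → ((v ↔ w) ↔ ¬¬w)) → (((u ↔ u) → (v → w)) → (w → v)) = 5/6 → 1/2 = 2/3
¬(((((u → w) ↔ v) → (v → w)) → ((v ↔ w) ↔ ¬¬w)) → (((u ↔ u) → (v → w)) → (w → v))) = ¬2/3 = 1/3
(((w ↔ w) → ¬(u → w)) ↔ ((w ↔ w) → (((w → v) → (v → v)) ↔ v))) → ¬(((((u → w) ↔ v) → (v → w)) → ((v ↔ w) ↔ ¬¬w)) → (((u ↔ u) → (v → w)) → (w → v))) = 1 → 1/3 = 1/3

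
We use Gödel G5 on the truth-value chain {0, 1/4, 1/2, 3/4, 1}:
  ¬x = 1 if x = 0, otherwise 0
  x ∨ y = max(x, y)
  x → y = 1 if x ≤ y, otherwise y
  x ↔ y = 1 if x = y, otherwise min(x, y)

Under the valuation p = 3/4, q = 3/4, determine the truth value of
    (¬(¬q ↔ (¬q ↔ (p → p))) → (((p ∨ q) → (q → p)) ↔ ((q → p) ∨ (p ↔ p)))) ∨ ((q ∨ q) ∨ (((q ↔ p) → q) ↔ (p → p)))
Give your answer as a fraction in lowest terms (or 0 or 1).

1

¬q = ¬3/4 = 0
¬q = ¬3/4 = 0
p → p = 3/4 → 3/4 = 1
¬q ↔ (p → p) = 0 ↔ 1 = 0
¬q ↔ (¬q ↔ (p → p)) = 0 ↔ 0 = 1
¬(¬q ↔ (¬q ↔ (p → p))) = ¬1 = 0
p ∨ q = 3/4 ∨ 3/4 = 3/4
q → p = 3/4 → 3/4 = 1
(p ∨ q) → (q → p) = 3/4 → 1 = 1
q → p = 3/4 → 3/4 = 1
p ↔ p = 3/4 ↔ 3/4 = 1
(q → p) ∨ (p ↔ p) = 1 ∨ 1 = 1
((p ∨ q) → (q → p)) ↔ ((q → p) ∨ (p ↔ p)) = 1 ↔ 1 = 1
¬(¬q ↔ (¬q ↔ (p → p))) → (((p ∨ q) → (q → p)) ↔ ((q → p) ∨ (p ↔ p))) = 0 → 1 = 1
q ∨ q = 3/4 ∨ 3/4 = 3/4
q ↔ p = 3/4 ↔ 3/4 = 1
(q ↔ p) → q = 1 → 3/4 = 3/4
p → p = 3/4 → 3/4 = 1
((q ↔ p) → q) ↔ (p → p) = 3/4 ↔ 1 = 3/4
(q ∨ q) ∨ (((q ↔ p) → q) ↔ (p → p)) = 3/4 ∨ 3/4 = 3/4
(¬(¬q ↔ (¬q ↔ (p → p))) → (((p ∨ q) → (q → p)) ↔ ((q → p) ∨ (p ↔ p)))) ∨ ((q ∨ q) ∨ (((q ↔ p) → q) ↔ (p → p))) = 1 ∨ 3/4 = 1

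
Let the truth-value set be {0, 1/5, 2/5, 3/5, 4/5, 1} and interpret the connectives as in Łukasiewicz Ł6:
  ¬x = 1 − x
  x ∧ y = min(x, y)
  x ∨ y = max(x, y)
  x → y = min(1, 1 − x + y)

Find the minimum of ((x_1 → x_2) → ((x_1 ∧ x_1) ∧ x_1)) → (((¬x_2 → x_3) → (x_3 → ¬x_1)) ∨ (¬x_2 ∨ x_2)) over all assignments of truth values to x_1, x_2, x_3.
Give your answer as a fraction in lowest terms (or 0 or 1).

3/5

Take x_1 = 4/5, x_2 = 2/5, x_3 = 3/5:
x_1 → x_2 = 4/5 → 2/5 = 3/5
x_1 ∧ x_1 = 4/5 ∧ 4/5 = 4/5
(x_1 ∧ x_1) ∧ x_1 = 4/5 ∧ 4/5 = 4/5
(x_1 → x_2) → ((x_1 ∧ x_1) ∧ x_1) = 3/5 → 4/5 = 1
¬x_2 = ¬2/5 = 3/5
¬x_2 → x_3 = 3/5 → 3/5 = 1
¬x_1 = ¬4/5 = 1/5
x_3 → ¬x_1 = 3/5 → 1/5 = 3/5
(¬x_2 → x_3) → (x_3 → ¬x_1) = 1 → 3/5 = 3/5
¬x_2 = ¬2/5 = 3/5
¬x_2 ∨ x_2 = 3/5 ∨ 2/5 = 3/5
((¬x_2 → x_3) → (x_3 → ¬x_1)) ∨ (¬x_2 ∨ x_2) = 3/5 ∨ 3/5 = 3/5
((x_1 → x_2) → ((x_1 ∧ x_1) ∧ x_1)) → (((¬x_2 → x_3) → (x_3 → ¬x_1)) ∨ (¬x_2 ∨ x_2)) = 1 → 3/5 = 3/5
No assignment yields a value below 3/5, so this is the minimum.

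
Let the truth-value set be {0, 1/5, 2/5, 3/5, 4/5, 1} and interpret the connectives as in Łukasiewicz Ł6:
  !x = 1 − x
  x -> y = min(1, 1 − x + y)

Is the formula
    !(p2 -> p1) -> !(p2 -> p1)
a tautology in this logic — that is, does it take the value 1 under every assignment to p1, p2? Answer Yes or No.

At p1 = 4/5, p2 = 0, for instance:
p2 -> p1 = 0 -> 4/5 = 1
!(p2 -> p1) = !1 = 0
!(p2 -> p1) -> !(p2 -> p1) = 0 -> 0 = 1
and checking the remaining 35 assignments likewise gives ≥ 1 in every case.

Yes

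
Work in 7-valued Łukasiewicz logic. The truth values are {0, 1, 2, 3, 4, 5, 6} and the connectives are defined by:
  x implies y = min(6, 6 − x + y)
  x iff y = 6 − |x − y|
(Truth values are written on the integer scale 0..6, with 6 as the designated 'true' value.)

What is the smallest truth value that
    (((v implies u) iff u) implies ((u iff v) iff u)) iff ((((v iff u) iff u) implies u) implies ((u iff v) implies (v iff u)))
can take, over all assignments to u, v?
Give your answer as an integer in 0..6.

0

Take u = 6, v = 0:
v implies u = 0 implies 6 = 6
(v implies u) iff u = 6 iff 6 = 6
u iff v = 6 iff 0 = 0
(u iff v) iff u = 0 iff 6 = 0
((v implies u) iff u) implies ((u iff v) iff u) = 6 implies 0 = 0
v iff u = 0 iff 6 = 0
(v iff u) iff u = 0 iff 6 = 0
((v iff u) iff u) implies u = 0 implies 6 = 6
u iff v = 6 iff 0 = 0
v iff u = 0 iff 6 = 0
(u iff v) implies (v iff u) = 0 implies 0 = 6
(((v iff u) iff u) implies u) implies ((u iff v) implies (v iff u)) = 6 implies 6 = 6
(((v implies u) iff u) implies ((u iff v) iff u)) iff ((((v iff u) iff u) implies u) implies ((u iff v) implies (v iff u))) = 0 iff 6 = 0
No assignment yields a value below 0, so this is the minimum.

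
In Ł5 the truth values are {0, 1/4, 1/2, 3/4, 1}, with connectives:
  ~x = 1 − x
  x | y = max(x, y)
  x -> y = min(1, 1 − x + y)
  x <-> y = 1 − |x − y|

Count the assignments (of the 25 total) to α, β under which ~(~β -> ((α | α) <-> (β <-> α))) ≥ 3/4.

value 1: 2 assignments (counts)
value 1/2: 5 assignments
value 0: 18 assignments
So 2 of the 25 assignments meet the threshold.

2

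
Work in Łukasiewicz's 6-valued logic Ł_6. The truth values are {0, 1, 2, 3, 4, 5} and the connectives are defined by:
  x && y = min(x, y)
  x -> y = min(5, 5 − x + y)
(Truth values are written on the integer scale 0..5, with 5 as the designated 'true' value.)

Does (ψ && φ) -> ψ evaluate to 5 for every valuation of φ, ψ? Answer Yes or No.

At φ = 1, ψ = 0, for instance:
ψ && φ = 0 && 1 = 0
(ψ && φ) -> ψ = 0 -> 0 = 5
and checking the remaining 35 assignments likewise gives ≥ 5 in every case.

Yes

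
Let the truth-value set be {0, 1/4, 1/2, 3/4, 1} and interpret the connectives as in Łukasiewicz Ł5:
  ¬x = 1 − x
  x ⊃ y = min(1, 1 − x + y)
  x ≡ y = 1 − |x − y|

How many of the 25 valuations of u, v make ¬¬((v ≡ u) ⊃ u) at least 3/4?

value 1: 13 assignments (counts)
value 3/4: 5 assignments (counts)
value 1/2: 4 assignments
value 1/4: 2 assignments
value 0: 1 assignment
So 18 of the 25 assignments meet the threshold.

18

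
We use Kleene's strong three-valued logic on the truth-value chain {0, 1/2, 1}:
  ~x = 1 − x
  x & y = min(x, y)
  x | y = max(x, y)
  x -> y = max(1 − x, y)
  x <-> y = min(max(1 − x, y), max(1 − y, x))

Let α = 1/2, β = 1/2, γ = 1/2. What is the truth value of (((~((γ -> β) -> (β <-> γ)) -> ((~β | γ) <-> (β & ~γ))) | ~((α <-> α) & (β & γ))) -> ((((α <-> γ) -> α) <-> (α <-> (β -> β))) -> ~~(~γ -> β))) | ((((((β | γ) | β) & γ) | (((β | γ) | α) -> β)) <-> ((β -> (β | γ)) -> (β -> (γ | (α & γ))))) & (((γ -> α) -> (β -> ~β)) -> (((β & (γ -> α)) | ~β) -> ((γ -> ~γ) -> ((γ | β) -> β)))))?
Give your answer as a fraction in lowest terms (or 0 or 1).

γ -> β = 1/2 -> 1/2 = 1/2
β <-> γ = 1/2 <-> 1/2 = 1/2
(γ -> β) -> (β <-> γ) = 1/2 -> 1/2 = 1/2
~((γ -> β) -> (β <-> γ)) = ~1/2 = 1/2
~β = ~1/2 = 1/2
~β | γ = 1/2 | 1/2 = 1/2
~γ = ~1/2 = 1/2
β & ~γ = 1/2 & 1/2 = 1/2
(~β | γ) <-> (β & ~γ) = 1/2 <-> 1/2 = 1/2
~((γ -> β) -> (β <-> γ)) -> ((~β | γ) <-> (β & ~γ)) = 1/2 -> 1/2 = 1/2
α <-> α = 1/2 <-> 1/2 = 1/2
β & γ = 1/2 & 1/2 = 1/2
(α <-> α) & (β & γ) = 1/2 & 1/2 = 1/2
~((α <-> α) & (β & γ)) = ~1/2 = 1/2
(~((γ -> β) -> (β <-> γ)) -> ((~β | γ) <-> (β & ~γ))) | ~((α <-> α) & (β & γ)) = 1/2 | 1/2 = 1/2
α <-> γ = 1/2 <-> 1/2 = 1/2
(α <-> γ) -> α = 1/2 -> 1/2 = 1/2
β -> β = 1/2 -> 1/2 = 1/2
α <-> (β -> β) = 1/2 <-> 1/2 = 1/2
((α <-> γ) -> α) <-> (α <-> (β -> β)) = 1/2 <-> 1/2 = 1/2
~γ = ~1/2 = 1/2
~γ -> β = 1/2 -> 1/2 = 1/2
~(~γ -> β) = ~1/2 = 1/2
~~(~γ -> β) = ~1/2 = 1/2
(((α <-> γ) -> α) <-> (α <-> (β -> β))) -> ~~(~γ -> β) = 1/2 -> 1/2 = 1/2
((~((γ -> β) -> (β <-> γ)) -> ((~β | γ) <-> (β & ~γ))) | ~((α <-> α) & (β & γ))) -> ((((α <-> γ) -> α) <-> (α <-> (β -> β))) -> ~~(~γ -> β)) = 1/2 -> 1/2 = 1/2
β | γ = 1/2 | 1/2 = 1/2
(β | γ) | β = 1/2 | 1/2 = 1/2
((β | γ) | β) & γ = 1/2 & 1/2 = 1/2
β | γ = 1/2 | 1/2 = 1/2
(β | γ) | α = 1/2 | 1/2 = 1/2
((β | γ) | α) -> β = 1/2 -> 1/2 = 1/2
(((β | γ) | β) & γ) | (((β | γ) | α) -> β) = 1/2 | 1/2 = 1/2
β | γ = 1/2 | 1/2 = 1/2
β -> (β | γ) = 1/2 -> 1/2 = 1/2
α & γ = 1/2 & 1/2 = 1/2
γ | (α & γ) = 1/2 | 1/2 = 1/2
β -> (γ | (α & γ)) = 1/2 -> 1/2 = 1/2
(β -> (β | γ)) -> (β -> (γ | (α & γ))) = 1/2 -> 1/2 = 1/2
((((β | γ) | β) & γ) | (((β | γ) | α) -> β)) <-> ((β -> (β | γ)) -> (β -> (γ | (α & γ)))) = 1/2 <-> 1/2 = 1/2
γ -> α = 1/2 -> 1/2 = 1/2
~β = ~1/2 = 1/2
β -> ~β = 1/2 -> 1/2 = 1/2
(γ -> α) -> (β -> ~β) = 1/2 -> 1/2 = 1/2
γ -> α = 1/2 -> 1/2 = 1/2
β & (γ -> α) = 1/2 & 1/2 = 1/2
~β = ~1/2 = 1/2
(β & (γ -> α)) | ~β = 1/2 | 1/2 = 1/2
~γ = ~1/2 = 1/2
γ -> ~γ = 1/2 -> 1/2 = 1/2
γ | β = 1/2 | 1/2 = 1/2
(γ | β) -> β = 1/2 -> 1/2 = 1/2
(γ -> ~γ) -> ((γ | β) -> β) = 1/2 -> 1/2 = 1/2
((β & (γ -> α)) | ~β) -> ((γ -> ~γ) -> ((γ | β) -> β)) = 1/2 -> 1/2 = 1/2
((γ -> α) -> (β -> ~β)) -> (((β & (γ -> α)) | ~β) -> ((γ -> ~γ) -> ((γ | β) -> β))) = 1/2 -> 1/2 = 1/2
(((((β | γ) | β) & γ) | (((β | γ) | α) -> β)) <-> ((β -> (β | γ)) -> (β -> (γ | (α & γ))))) & (((γ -> α) -> (β -> ~β)) -> (((β & (γ -> α)) | ~β) -> ((γ -> ~γ) -> ((γ | β) -> β)))) = 1/2 & 1/2 = 1/2
(((~((γ -> β) -> (β <-> γ)) -> ((~β | γ) <-> (β & ~γ))) | ~((α <-> α) & (β & γ))) -> ((((α <-> γ) -> α) <-> (α <-> (β -> β))) -> ~~(~γ -> β))) | ((((((β | γ) | β) & γ) | (((β | γ) | α) -> β)) <-> ((β -> (β | γ)) -> (β -> (γ | (α & γ))))) & (((γ -> α) -> (β -> ~β)) -> (((β & (γ -> α)) | ~β) -> ((γ -> ~γ) -> ((γ | β) -> β))))) = 1/2 | 1/2 = 1/2

1/2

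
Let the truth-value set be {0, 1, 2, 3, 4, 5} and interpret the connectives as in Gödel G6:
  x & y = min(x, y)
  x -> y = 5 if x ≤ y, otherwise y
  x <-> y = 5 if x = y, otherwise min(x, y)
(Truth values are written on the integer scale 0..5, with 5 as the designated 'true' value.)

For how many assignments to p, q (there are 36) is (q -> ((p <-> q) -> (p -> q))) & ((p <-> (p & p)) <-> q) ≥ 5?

6

value 5: 6 assignments (counts)
value 4: 6 assignments
value 3: 6 assignments
value 2: 6 assignments
value 1: 6 assignments
value 0: 6 assignments
So 6 of the 36 assignments meet the threshold.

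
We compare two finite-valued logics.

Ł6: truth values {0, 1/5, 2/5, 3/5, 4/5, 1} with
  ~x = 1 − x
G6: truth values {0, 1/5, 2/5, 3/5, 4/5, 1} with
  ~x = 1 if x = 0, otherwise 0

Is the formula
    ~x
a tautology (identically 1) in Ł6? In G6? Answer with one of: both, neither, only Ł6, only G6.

neither

In Ł6: at x = 1/5 the value is 4/5 — not a tautology.
In G6: at x = 1/5 the value is 0 — not a tautology.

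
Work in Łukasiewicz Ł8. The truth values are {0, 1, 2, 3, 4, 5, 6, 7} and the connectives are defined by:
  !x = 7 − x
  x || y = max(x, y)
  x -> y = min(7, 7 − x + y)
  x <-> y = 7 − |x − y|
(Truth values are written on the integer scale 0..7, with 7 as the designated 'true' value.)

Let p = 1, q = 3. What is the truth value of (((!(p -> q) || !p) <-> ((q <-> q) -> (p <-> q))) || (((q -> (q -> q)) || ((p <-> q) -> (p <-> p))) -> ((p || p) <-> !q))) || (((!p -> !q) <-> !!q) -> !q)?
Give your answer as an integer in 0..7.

6

p -> q = 1 -> 3 = 7
!(p -> q) = !7 = 0
!p = !1 = 6
!(p -> q) || !p = 0 || 6 = 6
q <-> q = 3 <-> 3 = 7
p <-> q = 1 <-> 3 = 5
(q <-> q) -> (p <-> q) = 7 -> 5 = 5
(!(p -> q) || !p) <-> ((q <-> q) -> (p <-> q)) = 6 <-> 5 = 6
q -> q = 3 -> 3 = 7
q -> (q -> q) = 3 -> 7 = 7
p <-> q = 1 <-> 3 = 5
p <-> p = 1 <-> 1 = 7
(p <-> q) -> (p <-> p) = 5 -> 7 = 7
(q -> (q -> q)) || ((p <-> q) -> (p <-> p)) = 7 || 7 = 7
p || p = 1 || 1 = 1
!q = !3 = 4
(p || p) <-> !q = 1 <-> 4 = 4
((q -> (q -> q)) || ((p <-> q) -> (p <-> p))) -> ((p || p) <-> !q) = 7 -> 4 = 4
((!(p -> q) || !p) <-> ((q <-> q) -> (p <-> q))) || (((q -> (q -> q)) || ((p <-> q) -> (p <-> p))) -> ((p || p) <-> !q)) = 6 || 4 = 6
!p = !1 = 6
!q = !3 = 4
!p -> !q = 6 -> 4 = 5
!q = !3 = 4
!!q = !4 = 3
(!p -> !q) <-> !!q = 5 <-> 3 = 5
!q = !3 = 4
((!p -> !q) <-> !!q) -> !q = 5 -> 4 = 6
(((!(p -> q) || !p) <-> ((q <-> q) -> (p <-> q))) || (((q -> (q -> q)) || ((p <-> q) -> (p <-> p))) -> ((p || p) <-> !q))) || (((!p -> !q) <-> !!q) -> !q) = 6 || 6 = 6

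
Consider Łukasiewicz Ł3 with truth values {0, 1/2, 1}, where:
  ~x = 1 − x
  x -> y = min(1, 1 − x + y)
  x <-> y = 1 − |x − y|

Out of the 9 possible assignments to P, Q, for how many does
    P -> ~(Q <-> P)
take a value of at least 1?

6

P = 0, Q = 0 ↦ 1  ≥
P = 0, Q = 1/2 ↦ 1  ≥
P = 0, Q = 1 ↦ 1  ≥
P = 1/2, Q = 0 ↦ 1  ≥
P = 1/2, Q = 1/2 ↦ 1/2  <
P = 1/2, Q = 1 ↦ 1  ≥
P = 1, Q = 0 ↦ 1  ≥
P = 1, Q = 1/2 ↦ 1/2  <
P = 1, Q = 1 ↦ 0  <
So 6 of the 9 assignments meet the threshold.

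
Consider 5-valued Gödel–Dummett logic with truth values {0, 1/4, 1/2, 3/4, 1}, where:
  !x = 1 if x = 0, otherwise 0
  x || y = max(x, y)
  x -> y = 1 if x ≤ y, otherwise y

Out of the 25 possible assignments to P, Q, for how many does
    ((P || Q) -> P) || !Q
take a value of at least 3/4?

16

value 1: 15 assignments (counts)
value 3/4: 1 assignment (counts)
value 1/2: 2 assignments
value 1/4: 3 assignments
value 0: 4 assignments
So 16 of the 25 assignments meet the threshold.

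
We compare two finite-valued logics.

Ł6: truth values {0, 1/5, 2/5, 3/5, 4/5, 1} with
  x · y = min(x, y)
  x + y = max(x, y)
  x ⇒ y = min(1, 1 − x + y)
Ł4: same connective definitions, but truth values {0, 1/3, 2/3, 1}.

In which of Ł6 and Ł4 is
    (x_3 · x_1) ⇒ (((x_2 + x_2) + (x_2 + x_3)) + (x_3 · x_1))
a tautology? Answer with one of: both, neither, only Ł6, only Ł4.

both

In Ł6: every assignment gives 1 — tautology.
In Ł4: every assignment gives 1 — tautology.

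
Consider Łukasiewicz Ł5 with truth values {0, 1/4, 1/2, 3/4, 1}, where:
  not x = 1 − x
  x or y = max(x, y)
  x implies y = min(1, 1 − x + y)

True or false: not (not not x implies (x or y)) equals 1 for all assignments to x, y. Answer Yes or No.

Counterexample: take x = 0, y = 0.
not x = not 0 = 1
not not x = not 1 = 0
x or y = 0 or 0 = 0
not not x implies (x or y) = 0 implies 0 = 1
not (not not x implies (x or y)) = not 1 = 0
This gives 0 ≠ 1.

No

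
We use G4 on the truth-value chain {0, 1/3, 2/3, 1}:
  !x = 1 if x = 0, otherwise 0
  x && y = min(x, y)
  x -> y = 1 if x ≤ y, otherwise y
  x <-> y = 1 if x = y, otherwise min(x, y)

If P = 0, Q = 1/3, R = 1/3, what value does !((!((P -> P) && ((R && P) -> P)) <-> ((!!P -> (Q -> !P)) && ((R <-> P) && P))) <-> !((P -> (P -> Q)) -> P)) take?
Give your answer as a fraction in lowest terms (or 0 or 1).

0

P -> P = 0 -> 0 = 1
R && P = 1/3 && 0 = 0
(R && P) -> P = 0 -> 0 = 1
(P -> P) && ((R && P) -> P) = 1 && 1 = 1
!((P -> P) && ((R && P) -> P)) = !1 = 0
!P = !0 = 1
!!P = !1 = 0
!P = !0 = 1
Q -> !P = 1/3 -> 1 = 1
!!P -> (Q -> !P) = 0 -> 1 = 1
R <-> P = 1/3 <-> 0 = 0
(R <-> P) && P = 0 && 0 = 0
(!!P -> (Q -> !P)) && ((R <-> P) && P) = 1 && 0 = 0
!((P -> P) && ((R && P) -> P)) <-> ((!!P -> (Q -> !P)) && ((R <-> P) && P)) = 0 <-> 0 = 1
P -> Q = 0 -> 1/3 = 1
P -> (P -> Q) = 0 -> 1 = 1
(P -> (P -> Q)) -> P = 1 -> 0 = 0
!((P -> (P -> Q)) -> P) = !0 = 1
(!((P -> P) && ((R && P) -> P)) <-> ((!!P -> (Q -> !P)) && ((R <-> P) && P))) <-> !((P -> (P -> Q)) -> P) = 1 <-> 1 = 1
!((!((P -> P) && ((R && P) -> P)) <-> ((!!P -> (Q -> !P)) && ((R <-> P) && P))) <-> !((P -> (P -> Q)) -> P)) = !1 = 0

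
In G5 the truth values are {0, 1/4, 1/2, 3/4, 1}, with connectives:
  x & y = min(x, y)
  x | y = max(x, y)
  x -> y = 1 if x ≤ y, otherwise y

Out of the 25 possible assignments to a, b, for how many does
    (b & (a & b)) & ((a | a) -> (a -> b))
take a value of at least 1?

1

value 1: 1 assignment (counts)
value 3/4: 3 assignments
value 1/2: 5 assignments
value 1/4: 7 assignments
value 0: 9 assignments
So 1 of the 25 assignments meets the threshold.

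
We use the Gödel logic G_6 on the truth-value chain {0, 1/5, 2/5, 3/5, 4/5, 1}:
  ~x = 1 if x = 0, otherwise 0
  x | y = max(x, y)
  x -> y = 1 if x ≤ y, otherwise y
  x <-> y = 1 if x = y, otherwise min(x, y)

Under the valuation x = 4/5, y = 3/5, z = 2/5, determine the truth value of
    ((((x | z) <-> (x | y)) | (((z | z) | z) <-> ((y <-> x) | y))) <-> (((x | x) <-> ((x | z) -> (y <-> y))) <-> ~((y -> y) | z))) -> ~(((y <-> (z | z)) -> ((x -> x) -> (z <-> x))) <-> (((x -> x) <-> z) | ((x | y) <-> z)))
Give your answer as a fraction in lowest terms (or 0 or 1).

x | z = 4/5 | 2/5 = 4/5
x | y = 4/5 | 3/5 = 4/5
(x | z) <-> (x | y) = 4/5 <-> 4/5 = 1
z | z = 2/5 | 2/5 = 2/5
(z | z) | z = 2/5 | 2/5 = 2/5
y <-> x = 3/5 <-> 4/5 = 3/5
(y <-> x) | y = 3/5 | 3/5 = 3/5
((z | z) | z) <-> ((y <-> x) | y) = 2/5 <-> 3/5 = 2/5
((x | z) <-> (x | y)) | (((z | z) | z) <-> ((y <-> x) | y)) = 1 | 2/5 = 1
x | x = 4/5 | 4/5 = 4/5
x | z = 4/5 | 2/5 = 4/5
y <-> y = 3/5 <-> 3/5 = 1
(x | z) -> (y <-> y) = 4/5 -> 1 = 1
(x | x) <-> ((x | z) -> (y <-> y)) = 4/5 <-> 1 = 4/5
y -> y = 3/5 -> 3/5 = 1
(y -> y) | z = 1 | 2/5 = 1
~((y -> y) | z) = ~1 = 0
((x | x) <-> ((x | z) -> (y <-> y))) <-> ~((y -> y) | z) = 4/5 <-> 0 = 0
(((x | z) <-> (x | y)) | (((z | z) | z) <-> ((y <-> x) | y))) <-> (((x | x) <-> ((x | z) -> (y <-> y))) <-> ~((y -> y) | z)) = 1 <-> 0 = 0
z | z = 2/5 | 2/5 = 2/5
y <-> (z | z) = 3/5 <-> 2/5 = 2/5
x -> x = 4/5 -> 4/5 = 1
z <-> x = 2/5 <-> 4/5 = 2/5
(x -> x) -> (z <-> x) = 1 -> 2/5 = 2/5
(y <-> (z | z)) -> ((x -> x) -> (z <-> x)) = 2/5 -> 2/5 = 1
x -> x = 4/5 -> 4/5 = 1
(x -> x) <-> z = 1 <-> 2/5 = 2/5
x | y = 4/5 | 3/5 = 4/5
(x | y) <-> z = 4/5 <-> 2/5 = 2/5
((x -> x) <-> z) | ((x | y) <-> z) = 2/5 | 2/5 = 2/5
((y <-> (z | z)) -> ((x -> x) -> (z <-> x))) <-> (((x -> x) <-> z) | ((x | y) <-> z)) = 1 <-> 2/5 = 2/5
~(((y <-> (z | z)) -> ((x -> x) -> (z <-> x))) <-> (((x -> x) <-> z) | ((x | y) <-> z))) = ~2/5 = 0
((((x | z) <-> (x | y)) | (((z | z) | z) <-> ((y <-> x) | y))) <-> (((x | x) <-> ((x | z) -> (y <-> y))) <-> ~((y -> y) | z))) -> ~(((y <-> (z | z)) -> ((x -> x) -> (z <-> x))) <-> (((x -> x) <-> z) | ((x | y) <-> z))) = 0 -> 0 = 1

1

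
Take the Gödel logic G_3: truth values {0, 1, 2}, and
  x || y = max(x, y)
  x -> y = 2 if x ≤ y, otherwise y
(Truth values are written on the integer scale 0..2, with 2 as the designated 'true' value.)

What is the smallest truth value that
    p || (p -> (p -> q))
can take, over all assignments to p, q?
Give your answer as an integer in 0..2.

Take p = 1, q = 0:
p -> q = 1 -> 0 = 0
p -> (p -> q) = 1 -> 0 = 0
p || (p -> (p -> q)) = 1 || 0 = 1
No assignment yields a value below 1, so this is the minimum.

1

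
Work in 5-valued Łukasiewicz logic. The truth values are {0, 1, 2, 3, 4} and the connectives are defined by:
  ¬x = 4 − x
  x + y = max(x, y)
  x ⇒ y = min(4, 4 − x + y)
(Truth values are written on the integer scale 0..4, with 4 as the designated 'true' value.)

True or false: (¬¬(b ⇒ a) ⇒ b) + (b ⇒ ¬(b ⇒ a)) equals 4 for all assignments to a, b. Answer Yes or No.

Counterexample: take a = 1, b = 1.
b ⇒ a = 1 ⇒ 1 = 4
¬(b ⇒ a) = ¬4 = 0
¬¬(b ⇒ a) = ¬0 = 4
¬¬(b ⇒ a) ⇒ b = 4 ⇒ 1 = 1
b ⇒ a = 1 ⇒ 1 = 4
¬(b ⇒ a) = ¬4 = 0
b ⇒ ¬(b ⇒ a) = 1 ⇒ 0 = 3
(¬¬(b ⇒ a) ⇒ b) + (b ⇒ ¬(b ⇒ a)) = 1 + 3 = 3
This gives 3 ≠ 4.

No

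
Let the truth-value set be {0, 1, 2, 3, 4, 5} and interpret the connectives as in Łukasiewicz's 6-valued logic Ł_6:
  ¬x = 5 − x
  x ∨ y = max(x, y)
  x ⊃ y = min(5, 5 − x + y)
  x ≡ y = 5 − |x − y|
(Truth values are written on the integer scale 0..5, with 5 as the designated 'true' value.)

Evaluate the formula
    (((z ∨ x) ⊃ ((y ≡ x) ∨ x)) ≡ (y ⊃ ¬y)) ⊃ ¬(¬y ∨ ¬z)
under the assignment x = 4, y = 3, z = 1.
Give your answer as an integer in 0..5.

z ∨ x = 1 ∨ 4 = 4
y ≡ x = 3 ≡ 4 = 4
(y ≡ x) ∨ x = 4 ∨ 4 = 4
(z ∨ x) ⊃ ((y ≡ x) ∨ x) = 4 ⊃ 4 = 5
¬y = ¬3 = 2
y ⊃ ¬y = 3 ⊃ 2 = 4
((z ∨ x) ⊃ ((y ≡ x) ∨ x)) ≡ (y ⊃ ¬y) = 5 ≡ 4 = 4
¬y = ¬3 = 2
¬z = ¬1 = 4
¬y ∨ ¬z = 2 ∨ 4 = 4
¬(¬y ∨ ¬z) = ¬4 = 1
(((z ∨ x) ⊃ ((y ≡ x) ∨ x)) ≡ (y ⊃ ¬y)) ⊃ ¬(¬y ∨ ¬z) = 4 ⊃ 1 = 2

2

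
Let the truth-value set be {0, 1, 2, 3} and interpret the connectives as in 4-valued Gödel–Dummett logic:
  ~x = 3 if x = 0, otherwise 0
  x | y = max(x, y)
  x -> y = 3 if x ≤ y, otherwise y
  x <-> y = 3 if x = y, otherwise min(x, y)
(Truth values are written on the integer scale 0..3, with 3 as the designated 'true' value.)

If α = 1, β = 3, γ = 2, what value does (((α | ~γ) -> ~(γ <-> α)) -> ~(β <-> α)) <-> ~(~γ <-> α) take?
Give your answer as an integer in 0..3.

3

~γ = ~2 = 0
α | ~γ = 1 | 0 = 1
γ <-> α = 2 <-> 1 = 1
~(γ <-> α) = ~1 = 0
(α | ~γ) -> ~(γ <-> α) = 1 -> 0 = 0
β <-> α = 3 <-> 1 = 1
~(β <-> α) = ~1 = 0
((α | ~γ) -> ~(γ <-> α)) -> ~(β <-> α) = 0 -> 0 = 3
~γ = ~2 = 0
~γ <-> α = 0 <-> 1 = 0
~(~γ <-> α) = ~0 = 3
(((α | ~γ) -> ~(γ <-> α)) -> ~(β <-> α)) <-> ~(~γ <-> α) = 3 <-> 3 = 3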